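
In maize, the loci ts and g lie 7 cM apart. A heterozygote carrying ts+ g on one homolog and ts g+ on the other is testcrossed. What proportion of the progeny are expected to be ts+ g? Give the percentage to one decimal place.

A map distance of 7 cM corresponds to a recombination frequency of 0.070.
The F1 is ts+ g / ts g+, so ts+ g is a parental gamete class with expected frequency (1 − r)/2 = 0.930/2 = 0.4650.
That is 0.4650 = 46.5% of the progeny.

46.5%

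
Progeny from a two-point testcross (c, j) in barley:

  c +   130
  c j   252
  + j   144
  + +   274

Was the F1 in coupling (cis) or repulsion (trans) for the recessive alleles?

cis

The two most frequent classes are + + (274) and c j (252); these are the parental (non-recombinant) types.
So the F1 carried + + on one chromosome and c j on the other — the recessive alleles are on the same chromosome (cis / coupling).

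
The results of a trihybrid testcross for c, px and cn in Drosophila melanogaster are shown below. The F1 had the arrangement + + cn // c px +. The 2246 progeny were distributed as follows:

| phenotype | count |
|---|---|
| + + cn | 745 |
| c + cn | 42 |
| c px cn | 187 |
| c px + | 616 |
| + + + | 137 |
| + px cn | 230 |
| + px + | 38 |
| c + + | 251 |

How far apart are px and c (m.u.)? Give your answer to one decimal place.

The two rarest classes, c + cn and + px +, are the double crossovers. Comparing them with the parentals, only the c allele has switched, so c is the middle locus and the order is px – c – cn.
Crossovers in the px–c interval produce the single-crossover classes + px cn and c + + (230 + 251 = 481) plus the double crossovers (80).
RF(px–c) = (481 + 80) / 2246 = 561/2246 = 0.2498 → 25.0 m.u.

25.0 m.u.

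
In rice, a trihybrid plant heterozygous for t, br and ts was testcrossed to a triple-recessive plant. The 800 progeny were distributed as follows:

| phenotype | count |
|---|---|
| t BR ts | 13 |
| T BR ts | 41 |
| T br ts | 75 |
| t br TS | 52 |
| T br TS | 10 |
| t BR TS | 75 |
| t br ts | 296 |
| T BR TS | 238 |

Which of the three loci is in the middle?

The two most frequent reciprocal classes, t br ts and T BR TS, are the parental types, so the F1 was t br ts / T BR TS.
The two rarest classes, t BR ts and T br TS, are the double crossovers. Comparing them with the parentals, only the br allele has switched, so br is the middle locus and the order is ts – br – t.

br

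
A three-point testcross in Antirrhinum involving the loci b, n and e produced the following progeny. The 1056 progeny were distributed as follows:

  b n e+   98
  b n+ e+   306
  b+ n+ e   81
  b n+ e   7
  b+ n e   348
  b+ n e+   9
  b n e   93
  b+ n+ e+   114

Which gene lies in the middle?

e

The two most frequent reciprocal classes, b+ n e and b n+ e+, are the parental types, so the F1 was b+ n e / b n+ e+.
The two rarest classes, b+ n e+ and b n+ e, are the double crossovers. Comparing them with the parentals, only the e allele has switched, so e is the middle locus and the order is n – e – b.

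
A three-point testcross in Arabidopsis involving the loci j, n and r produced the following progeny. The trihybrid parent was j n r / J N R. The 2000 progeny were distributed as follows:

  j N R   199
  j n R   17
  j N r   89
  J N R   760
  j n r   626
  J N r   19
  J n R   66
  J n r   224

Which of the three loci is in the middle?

r

The two rarest classes, j n R and J N r, are the double crossovers. Comparing them with the parentals, only the r allele has switched, so r is the middle locus and the order is n – r – j.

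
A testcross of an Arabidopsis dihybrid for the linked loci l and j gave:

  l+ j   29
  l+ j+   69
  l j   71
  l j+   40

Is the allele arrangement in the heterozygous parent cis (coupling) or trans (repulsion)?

The two most frequent classes are l+ j+ (69) and l j (71); these are the parental (non-recombinant) types.
So the F1 carried l+ j+ on one chromosome and l j on the other — the recessive alleles are on the same chromosome (cis / coupling).

cis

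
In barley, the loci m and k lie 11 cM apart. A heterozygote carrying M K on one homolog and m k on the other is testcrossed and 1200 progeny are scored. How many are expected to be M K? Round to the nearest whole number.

534

A map distance of 11 cM corresponds to a recombination frequency of 0.110.
The F1 is M K / m k, so M K is a parental gamete class with expected frequency (1 − r)/2 = 0.890/2 = 0.4450.
Expected number = 0.4450 × 1200 = 534.00 ≈ 534.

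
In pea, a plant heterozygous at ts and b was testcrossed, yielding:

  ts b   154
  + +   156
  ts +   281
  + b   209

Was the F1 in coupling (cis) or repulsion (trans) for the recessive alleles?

The two most frequent classes are + b (209) and ts + (281); these are the parental (non-recombinant) types.
So the F1 carried + b on one chromosome and ts + on the other — the recessive alleles are on opposite chromosomes (trans / repulsion).

trans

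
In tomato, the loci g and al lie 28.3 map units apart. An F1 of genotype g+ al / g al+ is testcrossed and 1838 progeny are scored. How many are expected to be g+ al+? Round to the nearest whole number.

260

A map distance of 28.3 map units corresponds to a recombination frequency of 0.283.
The F1 is g+ al / g al+, so g+ al+ is a recombinant gamete class with expected frequency r/2 = 0.283/2 = 0.1415.
Expected number = 0.1415 × 1838 = 260.08 ≈ 260.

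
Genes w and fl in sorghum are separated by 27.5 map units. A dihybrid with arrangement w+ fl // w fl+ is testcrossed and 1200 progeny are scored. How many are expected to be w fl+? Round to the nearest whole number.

435

A map distance of 27.5 map units corresponds to a recombination frequency of 0.275.
The F1 is w+ fl / w fl+, so w fl+ is a parental gamete class with expected frequency (1 − r)/2 = 0.725/2 = 0.3625.
Expected number = 0.3625 × 1200 = 435.00 ≈ 435.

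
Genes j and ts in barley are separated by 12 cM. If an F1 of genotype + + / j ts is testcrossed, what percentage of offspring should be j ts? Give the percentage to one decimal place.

A map distance of 12 cM corresponds to a recombination frequency of 0.120.
The F1 is + + / j ts, so j ts is a parental gamete class with expected frequency (1 − r)/2 = 0.880/2 = 0.4400.
That is 0.4400 = 44.0% of the progeny.

44.0%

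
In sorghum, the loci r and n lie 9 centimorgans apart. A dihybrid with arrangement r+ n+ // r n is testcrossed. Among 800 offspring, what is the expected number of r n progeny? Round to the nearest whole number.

A map distance of 9 centimorgans corresponds to a recombination frequency of 0.090.
The F1 is r+ n+ / r n, so r n is a parental gamete class with expected frequency (1 − r)/2 = 0.910/2 = 0.4550.
Expected number = 0.4550 × 800 = 364.00 ≈ 364.

364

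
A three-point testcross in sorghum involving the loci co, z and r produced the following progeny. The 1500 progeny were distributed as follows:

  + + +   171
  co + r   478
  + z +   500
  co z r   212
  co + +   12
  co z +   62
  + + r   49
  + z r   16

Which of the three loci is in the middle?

The two most frequent reciprocal classes, + z + and co + r, are the parental types, so the F1 was + z + / co + r.
The two rarest classes, + z r and co + +, are the double crossovers. Comparing them with the parentals, only the r allele has switched, so r is the middle locus and the order is z – r – co.

r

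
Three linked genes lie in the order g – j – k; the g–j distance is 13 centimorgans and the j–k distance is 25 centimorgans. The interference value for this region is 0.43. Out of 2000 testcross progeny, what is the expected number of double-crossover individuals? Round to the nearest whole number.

37

Map distances give recombination frequencies of 0.130 and 0.250 for the two intervals.
With interference 0.43 (so coincidence = 0.57), expected double-crossover frequency = 0.130 × 0.250 × 0.57 = 0.01853.
Expected number = 0.01853 × 2000 = 37.05 ≈ 37.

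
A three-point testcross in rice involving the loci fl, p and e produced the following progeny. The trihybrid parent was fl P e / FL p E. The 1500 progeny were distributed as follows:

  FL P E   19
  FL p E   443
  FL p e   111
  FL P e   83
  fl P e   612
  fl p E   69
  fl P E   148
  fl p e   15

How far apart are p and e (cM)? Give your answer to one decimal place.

19.5 cM

The two rarest classes, fl p e and FL P E, are the double crossovers. Comparing them with the parentals, only the p allele has switched, so p is the middle locus and the order is fl – p – e.
Crossovers in the p–e interval produce the single-crossover classes fl P E and FL p e (148 + 111 = 259) plus the double crossovers (34).
RF(p–e) = (259 + 34) / 1500 = 293/1500 = 0.1953 → 19.5 cM.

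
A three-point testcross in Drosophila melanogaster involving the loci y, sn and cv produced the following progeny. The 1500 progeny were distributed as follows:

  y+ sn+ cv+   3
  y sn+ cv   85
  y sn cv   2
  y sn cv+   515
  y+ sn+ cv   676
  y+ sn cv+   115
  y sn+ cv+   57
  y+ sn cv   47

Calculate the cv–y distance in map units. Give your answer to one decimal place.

The two most frequent reciprocal classes, y+ sn+ cv and y sn cv+, are the parental types, so the F1 was y+ sn+ cv / y sn cv+.
The two rarest classes, y+ sn+ cv+ and y sn cv, are the double crossovers. Comparing them with the parentals, only the cv allele has switched, so cv is the middle locus and the order is sn – cv – y.
Crossovers in the cv–y interval produce the single-crossover classes y sn+ cv and y+ sn cv+ (85 + 115 = 200) plus the double crossovers (5).
RF(cv–y) = (200 + 5) / 1500 = 205/1500 = 0.1367 → 13.7 map units.

13.7 map units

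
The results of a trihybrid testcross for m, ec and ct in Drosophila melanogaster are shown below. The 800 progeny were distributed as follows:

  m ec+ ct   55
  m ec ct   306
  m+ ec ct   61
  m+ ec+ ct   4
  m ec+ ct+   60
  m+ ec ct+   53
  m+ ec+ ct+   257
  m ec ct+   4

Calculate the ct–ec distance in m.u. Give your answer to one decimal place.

14.5 m.u.

The two most frequent reciprocal classes, m ec ct and m+ ec+ ct+, are the parental types, so the F1 was m ec ct / m+ ec+ ct+.
The two rarest classes, m ec ct+ and m+ ec+ ct, are the double crossovers. Comparing them with the parentals, only the ct allele has switched, so ct is the middle locus and the order is m – ct – ec.
Crossovers in the ct–ec interval produce the single-crossover classes m ec+ ct and m+ ec ct+ (55 + 53 = 108) plus the double crossovers (8).
RF(ct–ec) = (108 + 8) / 800 = 116/800 = 0.1450 → 14.5 m.u.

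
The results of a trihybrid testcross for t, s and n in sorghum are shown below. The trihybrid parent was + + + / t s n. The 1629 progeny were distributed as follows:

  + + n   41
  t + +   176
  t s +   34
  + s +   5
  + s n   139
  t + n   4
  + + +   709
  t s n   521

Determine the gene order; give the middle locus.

s

The two rarest classes, + s + and t + n, are the double crossovers. Comparing them with the parentals, only the s allele has switched, so s is the middle locus and the order is t – s – n.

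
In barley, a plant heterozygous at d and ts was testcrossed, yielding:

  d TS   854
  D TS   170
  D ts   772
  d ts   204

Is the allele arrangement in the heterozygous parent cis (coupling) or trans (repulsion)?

trans

The two most frequent classes are D ts (772) and d TS (854); these are the parental (non-recombinant) types.
So the F1 carried D ts on one chromosome and d TS on the other — the recessive alleles are on opposite chromosomes (trans / repulsion).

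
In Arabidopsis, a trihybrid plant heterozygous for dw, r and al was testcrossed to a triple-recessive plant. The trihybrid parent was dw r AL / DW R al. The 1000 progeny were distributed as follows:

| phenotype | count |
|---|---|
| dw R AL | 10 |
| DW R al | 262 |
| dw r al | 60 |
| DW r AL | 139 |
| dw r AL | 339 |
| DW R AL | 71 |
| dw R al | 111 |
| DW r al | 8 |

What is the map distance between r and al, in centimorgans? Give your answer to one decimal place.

The two rarest classes, dw R AL and DW r al, are the double crossovers. Comparing them with the parentals, only the r allele has switched, so r is the middle locus and the order is al – r – dw.
Crossovers in the al–r interval produce the single-crossover classes dw r al and DW R AL (60 + 71 = 131) plus the double crossovers (18).
RF(al–r) = (131 + 18) / 1000 = 149/1000 = 0.1490 → 14.9 centimorgans.

14.9 centimorgans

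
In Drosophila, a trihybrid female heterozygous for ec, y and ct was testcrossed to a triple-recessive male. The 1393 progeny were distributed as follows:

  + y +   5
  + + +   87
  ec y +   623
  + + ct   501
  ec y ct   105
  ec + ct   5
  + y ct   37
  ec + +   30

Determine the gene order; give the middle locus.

The two most frequent reciprocal classes, + + ct and ec y +, are the parental types, so the F1 was + + ct / ec y +.
The two rarest classes, ec + ct and + y +, are the double crossovers. Comparing them with the parentals, only the ec allele has switched, so ec is the middle locus and the order is ct – ec – y.

ec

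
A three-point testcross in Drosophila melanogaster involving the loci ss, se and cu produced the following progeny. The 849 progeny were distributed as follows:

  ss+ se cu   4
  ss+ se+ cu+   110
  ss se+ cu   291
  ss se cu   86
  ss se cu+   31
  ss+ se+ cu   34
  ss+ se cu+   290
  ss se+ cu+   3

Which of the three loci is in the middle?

The two most frequent reciprocal classes, ss+ se cu+ and ss se+ cu, are the parental types, so the F1 was ss+ se cu+ / ss se+ cu.
The two rarest classes, ss+ se cu and ss se+ cu+, are the double crossovers. Comparing them with the parentals, only the cu allele has switched, so cu is the middle locus and the order is se – cu – ss.

cu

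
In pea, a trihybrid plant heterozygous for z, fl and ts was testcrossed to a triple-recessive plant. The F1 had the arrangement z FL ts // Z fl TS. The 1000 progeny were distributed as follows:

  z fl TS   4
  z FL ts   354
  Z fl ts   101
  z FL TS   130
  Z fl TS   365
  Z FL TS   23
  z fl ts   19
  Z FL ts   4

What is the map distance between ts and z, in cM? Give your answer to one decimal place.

23.9 cM

The two rarest classes, Z FL ts and z fl TS, are the double crossovers. Comparing them with the parentals, only the z allele has switched, so z is the middle locus and the order is fl – z – ts.
Crossovers in the z–ts interval produce the single-crossover classes z FL TS and Z fl ts (130 + 101 = 231) plus the double crossovers (8).
RF(z–ts) = (231 + 8) / 1000 = 239/1000 = 0.2390 → 23.9 cM.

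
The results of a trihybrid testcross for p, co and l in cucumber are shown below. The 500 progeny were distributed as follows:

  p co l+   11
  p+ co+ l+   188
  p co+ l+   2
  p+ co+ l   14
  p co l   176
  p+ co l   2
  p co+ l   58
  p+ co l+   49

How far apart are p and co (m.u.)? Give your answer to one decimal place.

The two most frequent reciprocal classes, p+ co+ l+ and p co l, are the parental types, so the F1 was p+ co+ l+ / p co l.
The two rarest classes, p co+ l+ and p+ co l, are the double crossovers. Comparing them with the parentals, only the p allele has switched, so p is the middle locus and the order is co – p – l.
Crossovers in the co–p interval produce the single-crossover classes p+ co l+ and p co+ l (49 + 58 = 107) plus the double crossovers (4).
RF(co–p) = (107 + 4) / 500 = 111/500 = 0.2220 → 22.2 m.u.

22.2 m.u.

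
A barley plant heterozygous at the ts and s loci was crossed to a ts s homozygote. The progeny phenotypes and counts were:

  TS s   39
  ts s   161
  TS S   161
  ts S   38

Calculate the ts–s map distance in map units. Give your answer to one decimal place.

The two most frequent classes, TS S (161) and ts s (161), are the parental types, so the F1 was TS S / ts s.
The recombinant classes are TS s and ts S: 39 + 38 = 77.
Recombination frequency = 77/399 = 0.1930 ≈ 19.3%, i.e. 19.3 map units.

19.3 map units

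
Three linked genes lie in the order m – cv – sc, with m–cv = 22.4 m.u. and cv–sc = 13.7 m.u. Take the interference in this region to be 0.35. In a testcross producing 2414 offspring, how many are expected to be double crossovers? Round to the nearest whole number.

48

Map distances give recombination frequencies of 0.224 and 0.137 for the two intervals.
With interference 0.35 (so coincidence = 0.65), expected double-crossover frequency = 0.224 × 0.137 × 0.65 = 0.01995.
Expected number = 0.01995 × 2414 = 48.15 ≈ 48.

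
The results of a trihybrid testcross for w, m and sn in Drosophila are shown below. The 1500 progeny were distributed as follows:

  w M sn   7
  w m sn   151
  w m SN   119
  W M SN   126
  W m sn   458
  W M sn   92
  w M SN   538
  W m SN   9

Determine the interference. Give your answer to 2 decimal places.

0.64

The two most frequent reciprocal classes, W m sn and w M SN, are the parental types, so the F1 was W m sn / w M SN.
The two rarest classes, W m SN and w M sn, are the double crossovers. Comparing them with the parentals, only the sn allele has switched, so sn is the middle locus and the order is w – sn – m.
w–sn: (277 + 16)/1500 = 0.1953; sn–m: (211 + 16)/1500 = 0.1513.
Expected DCO frequency = 0.1953 × 0.1513 ≈ 0.02955; observed = 16/1500 ≈ 0.01067.
Coefficient of coincidence = 0.01067/0.02955 ≈ 0.36; interference = 1 − 0.36 = 0.64.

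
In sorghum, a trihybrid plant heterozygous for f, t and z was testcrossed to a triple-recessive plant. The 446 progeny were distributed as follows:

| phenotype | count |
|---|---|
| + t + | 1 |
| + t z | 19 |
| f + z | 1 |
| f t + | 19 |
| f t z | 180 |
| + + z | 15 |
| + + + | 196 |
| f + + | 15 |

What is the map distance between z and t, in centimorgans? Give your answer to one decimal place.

The two most frequent reciprocal classes, + + + and f t z, are the parental types, so the F1 was + + + / f t z.
The two rarest classes, + t + and f + z, are the double crossovers. Comparing them with the parentals, only the t allele has switched, so t is the middle locus and the order is f – t – z.
Crossovers in the t–z interval produce the single-crossover classes + + z and f t + (15 + 19 = 34) plus the double crossovers (2).
RF(t–z) = (34 + 2) / 446 = 36/446 = 0.0807 → 8.1 centimorgans.

8.1 centimorgans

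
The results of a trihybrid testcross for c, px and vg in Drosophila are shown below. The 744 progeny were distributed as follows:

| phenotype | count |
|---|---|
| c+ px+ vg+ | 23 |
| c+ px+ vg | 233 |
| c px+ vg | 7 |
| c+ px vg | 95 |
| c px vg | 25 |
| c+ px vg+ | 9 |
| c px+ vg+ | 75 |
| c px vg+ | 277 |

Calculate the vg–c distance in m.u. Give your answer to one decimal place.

The two most frequent reciprocal classes, c+ px+ vg and c px vg+, are the parental types, so the F1 was c+ px+ vg / c px vg+.
The two rarest classes, c px+ vg and c+ px vg+, are the double crossovers. Comparing them with the parentals, only the c allele has switched, so c is the middle locus and the order is px – c – vg.
Crossovers in the c–vg interval produce the single-crossover classes c+ px+ vg+ and c px vg (23 + 25 = 48) plus the double crossovers (16).
RF(c–vg) = (48 + 16) / 744 = 64/744 = 0.0860 → 8.6 m.u.

8.6 m.u.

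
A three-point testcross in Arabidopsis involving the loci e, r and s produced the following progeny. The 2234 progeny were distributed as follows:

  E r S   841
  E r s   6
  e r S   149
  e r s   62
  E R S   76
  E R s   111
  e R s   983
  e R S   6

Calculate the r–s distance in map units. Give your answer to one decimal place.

6.7 map units

The two most frequent reciprocal classes, E r S and e R s, are the parental types, so the F1 was E r S / e R s.
The two rarest classes, E r s and e R S, are the double crossovers. Comparing them with the parentals, only the s allele has switched, so s is the middle locus and the order is e – s – r.
Crossovers in the s–r interval produce the single-crossover classes E R S and e r s (76 + 62 = 138) plus the double crossovers (12).
RF(s–r) = (138 + 12) / 2234 = 150/2234 = 0.0671 → 6.7 map units.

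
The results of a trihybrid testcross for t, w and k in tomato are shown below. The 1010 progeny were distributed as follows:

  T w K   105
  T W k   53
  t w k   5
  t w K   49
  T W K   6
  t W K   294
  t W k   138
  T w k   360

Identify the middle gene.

t

The two most frequent reciprocal classes, T w k and t W K, are the parental types, so the F1 was T w k / t W K.
The two rarest classes, t w k and T W K, are the double crossovers. Comparing them with the parentals, only the t allele has switched, so t is the middle locus and the order is k – t – w.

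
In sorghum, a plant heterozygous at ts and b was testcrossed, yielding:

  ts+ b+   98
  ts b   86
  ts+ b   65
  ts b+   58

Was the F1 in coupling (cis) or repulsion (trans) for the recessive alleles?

The two most frequent classes are ts+ b+ (98) and ts b (86); these are the parental (non-recombinant) types.
So the F1 carried ts+ b+ on one chromosome and ts b on the other — the recessive alleles are on the same chromosome (cis / coupling).

cis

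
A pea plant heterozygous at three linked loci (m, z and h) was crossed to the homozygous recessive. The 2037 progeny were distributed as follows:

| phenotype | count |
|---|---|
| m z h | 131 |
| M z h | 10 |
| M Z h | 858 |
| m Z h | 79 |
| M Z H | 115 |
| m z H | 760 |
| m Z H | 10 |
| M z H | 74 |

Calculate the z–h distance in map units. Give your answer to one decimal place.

The two most frequent reciprocal classes, M Z h and m z H, are the parental types, so the F1 was M Z h / m z H.
The two rarest classes, M z h and m Z H, are the double crossovers. Comparing them with the parentals, only the z allele has switched, so z is the middle locus and the order is h – z – m.
Crossovers in the h–z interval produce the single-crossover classes M Z H and m z h (115 + 131 = 246) plus the double crossovers (20).
RF(h–z) = (246 + 20) / 2037 = 266/2037 = 0.1306 → 13.1 map units.

13.1 map units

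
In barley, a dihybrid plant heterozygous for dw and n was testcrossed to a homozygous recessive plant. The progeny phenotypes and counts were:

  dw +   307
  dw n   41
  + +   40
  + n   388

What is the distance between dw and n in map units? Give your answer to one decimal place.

10.4 map units

The two most frequent classes, + n (388) and dw + (307), are the parental types, so the F1 was + n / dw +.
The recombinant classes are + + and dw n: 40 + 41 = 81.
Recombination frequency = 81/776 = 0.1044 ≈ 10.4%, i.e. 10.4 map units.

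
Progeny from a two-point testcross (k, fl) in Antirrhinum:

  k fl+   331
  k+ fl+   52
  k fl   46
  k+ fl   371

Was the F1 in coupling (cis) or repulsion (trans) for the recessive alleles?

The two most frequent classes are k+ fl (371) and k fl+ (331); these are the parental (non-recombinant) types.
So the F1 carried k+ fl on one chromosome and k fl+ on the other — the recessive alleles are on opposite chromosomes (trans / repulsion).

trans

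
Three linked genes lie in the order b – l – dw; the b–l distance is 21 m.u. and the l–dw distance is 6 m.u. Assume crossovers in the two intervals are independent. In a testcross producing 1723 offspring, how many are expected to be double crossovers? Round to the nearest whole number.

22

Map distances give recombination frequencies of 0.210 and 0.060 for the two intervals.
With no interference, expected double-crossover frequency = 0.210 × 0.060 = 0.01260.
Expected number = 0.01260 × 1723 = 21.71 ≈ 22.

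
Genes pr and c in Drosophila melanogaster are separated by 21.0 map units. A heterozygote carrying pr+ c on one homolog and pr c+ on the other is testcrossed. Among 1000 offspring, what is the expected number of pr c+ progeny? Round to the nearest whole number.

A map distance of 21.0 map units corresponds to a recombination frequency of 0.210.
The F1 is pr+ c / pr c+, so pr c+ is a parental gamete class with expected frequency (1 − r)/2 = 0.790/2 = 0.3950.
Expected number = 0.3950 × 1000 = 395.00 ≈ 395.

395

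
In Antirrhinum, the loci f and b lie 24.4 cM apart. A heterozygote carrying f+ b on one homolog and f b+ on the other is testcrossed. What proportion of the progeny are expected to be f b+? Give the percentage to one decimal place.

37.8%

A map distance of 24.4 cM corresponds to a recombination frequency of 0.244.
The F1 is f+ b / f b+, so f b+ is a parental gamete class with expected frequency (1 − r)/2 = 0.756/2 = 0.3780.
That is 0.3780 = 37.8% of the progeny.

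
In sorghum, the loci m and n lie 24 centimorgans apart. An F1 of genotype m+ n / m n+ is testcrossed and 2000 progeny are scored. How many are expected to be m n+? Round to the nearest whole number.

A map distance of 24 centimorgans corresponds to a recombination frequency of 0.240.
The F1 is m+ n / m n+, so m n+ is a parental gamete class with expected frequency (1 − r)/2 = 0.760/2 = 0.3800.
Expected number = 0.3800 × 2000 = 760.00 ≈ 760.

760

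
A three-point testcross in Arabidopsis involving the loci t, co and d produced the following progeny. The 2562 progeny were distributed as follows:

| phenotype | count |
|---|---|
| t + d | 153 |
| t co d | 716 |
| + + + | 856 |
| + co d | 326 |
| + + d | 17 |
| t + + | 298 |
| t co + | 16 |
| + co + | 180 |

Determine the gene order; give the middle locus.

The two most frequent reciprocal classes, + + + and t co d, are the parental types, so the F1 was + + + / t co d.
The two rarest classes, + + d and t co +, are the double crossovers. Comparing them with the parentals, only the d allele has switched, so d is the middle locus and the order is co – d – t.

d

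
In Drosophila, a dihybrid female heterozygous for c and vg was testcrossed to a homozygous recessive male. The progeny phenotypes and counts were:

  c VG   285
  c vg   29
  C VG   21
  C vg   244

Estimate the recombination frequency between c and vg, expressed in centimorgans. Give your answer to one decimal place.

The two most frequent classes, C vg (244) and c VG (285), are the parental types, so the F1 was C vg / c VG.
The recombinant classes are C VG and c vg: 21 + 29 = 50.
Recombination frequency = 50/579 = 0.0864 ≈ 8.6%, i.e. 8.6 centimorgans.

8.6 centimorgans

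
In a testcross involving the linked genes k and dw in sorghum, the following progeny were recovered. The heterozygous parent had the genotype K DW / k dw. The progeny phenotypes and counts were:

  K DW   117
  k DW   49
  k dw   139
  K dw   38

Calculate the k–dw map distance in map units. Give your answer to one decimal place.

The recombinant classes are K dw and k DW: 38 + 49 = 87.
Recombination frequency = 87/343 = 0.2536 ≈ 25.4%, i.e. 25.4 map units.

25.4 map units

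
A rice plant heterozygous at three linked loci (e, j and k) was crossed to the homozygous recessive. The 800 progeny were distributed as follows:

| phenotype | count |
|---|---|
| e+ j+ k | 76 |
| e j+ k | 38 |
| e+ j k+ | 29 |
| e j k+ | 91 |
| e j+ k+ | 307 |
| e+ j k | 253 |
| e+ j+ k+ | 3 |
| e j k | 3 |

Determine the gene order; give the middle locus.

e

The two most frequent reciprocal classes, e j+ k+ and e+ j k, are the parental types, so the F1 was e j+ k+ / e+ j k.
The two rarest classes, e+ j+ k+ and e j k, are the double crossovers. Comparing them with the parentals, only the e allele has switched, so e is the middle locus and the order is k – e – j.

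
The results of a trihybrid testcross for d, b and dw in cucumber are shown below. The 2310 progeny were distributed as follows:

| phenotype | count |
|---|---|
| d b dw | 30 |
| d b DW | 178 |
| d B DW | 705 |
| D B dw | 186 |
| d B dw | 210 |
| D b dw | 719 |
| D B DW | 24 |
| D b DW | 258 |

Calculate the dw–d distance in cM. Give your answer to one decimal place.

The two most frequent reciprocal classes, d B DW and D b dw, are the parental types, so the F1 was d B DW / D b dw.
The two rarest classes, D B DW and d b dw, are the double crossovers. Comparing them with the parentals, only the d allele has switched, so d is the middle locus and the order is dw – d – b.
Crossovers in the dw–d interval produce the single-crossover classes d B dw and D b DW (210 + 258 = 468) plus the double crossovers (54).
RF(dw–d) = (468 + 54) / 2310 = 522/2310 = 0.2260 → 22.6 cM.

22.6 cM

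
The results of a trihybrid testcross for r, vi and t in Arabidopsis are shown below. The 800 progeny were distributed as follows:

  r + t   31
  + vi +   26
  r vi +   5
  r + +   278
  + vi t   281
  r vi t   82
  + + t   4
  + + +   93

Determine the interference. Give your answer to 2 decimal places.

0.41

The two most frequent reciprocal classes, + vi t and r + +, are the parental types, so the F1 was + vi t / r + +.
The two rarest classes, + + t and r vi +, are the double crossovers. Comparing them with the parentals, only the vi allele has switched, so vi is the middle locus and the order is t – vi – r.
t–vi: (57 + 9)/800 = 0.0825; vi–r: (175 + 9)/800 = 0.2300.
Expected DCO frequency = 0.0825 × 0.2300 ≈ 0.01898; observed = 9/800 ≈ 0.01125.
Coefficient of coincidence = 0.01125/0.01898 ≈ 0.59; interference = 1 − 0.59 = 0.41.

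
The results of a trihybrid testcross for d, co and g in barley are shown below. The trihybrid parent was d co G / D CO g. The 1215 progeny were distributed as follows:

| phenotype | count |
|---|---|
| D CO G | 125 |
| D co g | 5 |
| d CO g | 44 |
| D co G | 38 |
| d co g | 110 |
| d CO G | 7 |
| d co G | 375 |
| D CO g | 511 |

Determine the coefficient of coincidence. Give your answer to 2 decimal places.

The two rarest classes, d CO G and D co g, are the double crossovers. Comparing them with the parentals, only the co allele has switched, so co is the middle locus and the order is g – co – d.
g–co: (235 + 12)/1215 = 0.2033; co–d: (82 + 12)/1215 = 0.0774.
Expected DCO frequency = 0.2033 × 0.0774 ≈ 0.01574; observed = 12/1215 ≈ 0.00988.
Coefficient of coincidence = 0.00988/0.01574 ≈ 0.63.

0.63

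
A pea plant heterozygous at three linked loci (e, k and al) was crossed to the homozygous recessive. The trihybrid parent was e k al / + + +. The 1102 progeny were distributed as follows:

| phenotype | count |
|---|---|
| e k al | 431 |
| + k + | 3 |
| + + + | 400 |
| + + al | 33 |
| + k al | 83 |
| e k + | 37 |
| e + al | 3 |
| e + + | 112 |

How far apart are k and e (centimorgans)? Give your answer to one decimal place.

18.2 centimorgans

The two rarest classes, e + al and + k +, are the double crossovers. Comparing them with the parentals, only the k allele has switched, so k is the middle locus and the order is al – k – e.
Crossovers in the k–e interval produce the single-crossover classes + k al and e + + (83 + 112 = 195) plus the double crossovers (6).
RF(k–e) = (195 + 6) / 1102 = 201/1102 = 0.1824 → 18.2 centimorgans.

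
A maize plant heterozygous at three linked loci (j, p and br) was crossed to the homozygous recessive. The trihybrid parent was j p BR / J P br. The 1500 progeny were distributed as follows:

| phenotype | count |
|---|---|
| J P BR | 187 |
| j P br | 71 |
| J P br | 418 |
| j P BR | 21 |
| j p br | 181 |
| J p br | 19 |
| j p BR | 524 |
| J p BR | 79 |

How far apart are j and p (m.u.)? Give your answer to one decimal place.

The two rarest classes, j P BR and J p br, are the double crossovers. Comparing them with the parentals, only the p allele has switched, so p is the middle locus and the order is j – p – br.
Crossovers in the j–p interval produce the single-crossover classes J p BR and j P br (79 + 71 = 150) plus the double crossovers (40).
RF(j–p) = (150 + 40) / 1500 = 190/1500 = 0.1267 → 12.7 m.u.

12.7 m.u.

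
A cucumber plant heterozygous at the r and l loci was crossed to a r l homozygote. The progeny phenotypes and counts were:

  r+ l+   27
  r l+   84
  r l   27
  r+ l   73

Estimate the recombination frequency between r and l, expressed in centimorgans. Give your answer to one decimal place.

The two most frequent classes, r+ l (73) and r l+ (84), are the parental types, so the F1 was r+ l / r l+.
The recombinant classes are r+ l+ and r l: 27 + 27 = 54.
Recombination frequency = 54/211 = 0.2559 ≈ 25.6%, i.e. 25.6 centimorgans.

25.6 centimorgans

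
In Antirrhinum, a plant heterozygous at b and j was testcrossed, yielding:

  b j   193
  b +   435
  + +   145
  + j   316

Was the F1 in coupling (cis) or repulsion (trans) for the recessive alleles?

The two most frequent classes are + j (316) and b + (435); these are the parental (non-recombinant) types.
So the F1 carried + j on one chromosome and b + on the other — the recessive alleles are on opposite chromosomes (trans / repulsion).

trans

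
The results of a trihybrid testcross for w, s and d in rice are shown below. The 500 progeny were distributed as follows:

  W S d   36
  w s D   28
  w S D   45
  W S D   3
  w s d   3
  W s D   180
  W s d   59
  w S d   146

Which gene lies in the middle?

The two most frequent reciprocal classes, W s D and w S d, are the parental types, so the F1 was W s D / w S d.
The two rarest classes, W S D and w s d, are the double crossovers. Comparing them with the parentals, only the s allele has switched, so s is the middle locus and the order is w – s – d.

s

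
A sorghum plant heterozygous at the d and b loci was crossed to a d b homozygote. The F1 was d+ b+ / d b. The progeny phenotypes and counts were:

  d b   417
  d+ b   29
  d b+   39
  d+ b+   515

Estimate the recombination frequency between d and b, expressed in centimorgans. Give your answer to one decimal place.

6.8 centimorgans

The recombinant classes are d+ b and d b+: 29 + 39 = 68.
Recombination frequency = 68/1000 = 0.0680 ≈ 6.8%, i.e. 6.8 centimorgans.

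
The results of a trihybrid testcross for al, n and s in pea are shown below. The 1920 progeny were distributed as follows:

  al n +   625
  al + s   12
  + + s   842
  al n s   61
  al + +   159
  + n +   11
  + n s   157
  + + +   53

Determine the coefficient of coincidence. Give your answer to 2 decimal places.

The two most frequent reciprocal classes, al n + and + + s, are the parental types, so the F1 was al n + / + + s.
The two rarest classes, + n + and al + s, are the double crossovers. Comparing them with the parentals, only the al allele has switched, so al is the middle locus and the order is s – al – n.
s–al: (114 + 23)/1920 = 0.0714; al–n: (316 + 23)/1920 = 0.1766.
Expected DCO frequency = 0.0714 × 0.1766 ≈ 0.01261; observed = 23/1920 ≈ 0.01198.
Coefficient of coincidence = 0.01198/0.01261 ≈ 0.95.

0.95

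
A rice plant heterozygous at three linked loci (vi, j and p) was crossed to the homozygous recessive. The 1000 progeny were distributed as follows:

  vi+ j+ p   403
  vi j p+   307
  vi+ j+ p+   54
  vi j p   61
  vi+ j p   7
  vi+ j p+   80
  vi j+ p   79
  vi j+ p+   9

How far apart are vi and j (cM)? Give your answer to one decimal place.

The two most frequent reciprocal classes, vi+ j+ p and vi j p+, are the parental types, so the F1 was vi+ j+ p / vi j p+.
The two rarest classes, vi+ j p and vi j+ p+, are the double crossovers. Comparing them with the parentals, only the j allele has switched, so j is the middle locus and the order is vi – j – p.
Crossovers in the vi–j interval produce the single-crossover classes vi j+ p and vi+ j p+ (79 + 80 = 159) plus the double crossovers (16).
RF(vi–j) = (159 + 16) / 1000 = 175/1000 = 0.1750 → 17.5 cM.

17.5 cM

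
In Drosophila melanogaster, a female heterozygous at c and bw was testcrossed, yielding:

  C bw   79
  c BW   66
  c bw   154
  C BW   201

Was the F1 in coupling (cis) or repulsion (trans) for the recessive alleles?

cis

The two most frequent classes are C BW (201) and c bw (154); these are the parental (non-recombinant) types.
So the F1 carried C BW on one chromosome and c bw on the other — the recessive alleles are on the same chromosome (cis / coupling).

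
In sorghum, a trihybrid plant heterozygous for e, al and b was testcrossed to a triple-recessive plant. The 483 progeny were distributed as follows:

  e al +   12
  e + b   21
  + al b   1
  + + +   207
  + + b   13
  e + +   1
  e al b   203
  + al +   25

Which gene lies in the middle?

The two most frequent reciprocal classes, e al b and + + +, are the parental types, so the F1 was e al b / + + +.
The two rarest classes, + al b and e + +, are the double crossovers. Comparing them with the parentals, only the e allele has switched, so e is the middle locus and the order is al – e – b.

e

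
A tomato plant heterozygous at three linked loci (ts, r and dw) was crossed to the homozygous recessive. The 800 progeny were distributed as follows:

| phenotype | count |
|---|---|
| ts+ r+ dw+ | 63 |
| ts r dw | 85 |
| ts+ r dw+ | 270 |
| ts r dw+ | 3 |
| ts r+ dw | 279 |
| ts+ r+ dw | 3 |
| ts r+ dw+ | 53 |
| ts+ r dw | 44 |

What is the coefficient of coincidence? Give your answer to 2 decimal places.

The two most frequent reciprocal classes, ts+ r dw+ and ts r+ dw, are the parental types, so the F1 was ts+ r dw+ / ts r+ dw.
The two rarest classes, ts r dw+ and ts+ r+ dw, are the double crossovers. Comparing them with the parentals, only the ts allele has switched, so ts is the middle locus and the order is r – ts – dw.
r–ts: (148 + 6)/800 = 0.1925; ts–dw: (97 + 6)/800 = 0.1288.
Expected DCO frequency = 0.1925 × 0.1288 ≈ 0.02479; observed = 6/800 ≈ 0.00750.
Coefficient of coincidence = 0.00750/0.02479 ≈ 0.30.

0.30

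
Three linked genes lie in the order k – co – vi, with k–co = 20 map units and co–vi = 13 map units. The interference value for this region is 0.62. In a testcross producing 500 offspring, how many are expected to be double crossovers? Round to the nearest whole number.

Map distances give recombination frequencies of 0.200 and 0.130 for the two intervals.
With interference 0.62 (so coincidence = 0.38), expected double-crossover frequency = 0.200 × 0.130 × 0.38 = 0.00988.
Expected number = 0.00988 × 500 = 4.94 ≈ 5.

5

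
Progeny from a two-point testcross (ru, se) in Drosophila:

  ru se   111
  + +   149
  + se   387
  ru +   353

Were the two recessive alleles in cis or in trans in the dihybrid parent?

trans

The two most frequent classes are + se (387) and ru + (353); these are the parental (non-recombinant) types.
So the F1 carried + se on one chromosome and ru + on the other — the recessive alleles are on opposite chromosomes (trans / repulsion).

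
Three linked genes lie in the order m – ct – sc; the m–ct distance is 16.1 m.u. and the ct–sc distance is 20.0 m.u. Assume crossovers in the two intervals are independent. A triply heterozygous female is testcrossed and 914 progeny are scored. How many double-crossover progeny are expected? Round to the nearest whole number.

Map distances give recombination frequencies of 0.161 and 0.200 for the two intervals.
With no interference, expected double-crossover frequency = 0.161 × 0.200 = 0.03220.
Expected number = 0.03220 × 914 = 29.43 ≈ 29.

29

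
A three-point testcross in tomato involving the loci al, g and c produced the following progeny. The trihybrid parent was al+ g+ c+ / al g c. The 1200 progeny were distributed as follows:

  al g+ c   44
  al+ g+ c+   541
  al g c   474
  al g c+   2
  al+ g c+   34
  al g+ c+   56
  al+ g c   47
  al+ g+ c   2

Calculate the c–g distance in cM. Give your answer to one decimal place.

The two rarest classes, al+ g+ c and al g c+, are the double crossovers. Comparing them with the parentals, only the c allele has switched, so c is the middle locus and the order is g – c – al.
Crossovers in the g–c interval produce the single-crossover classes al+ g c+ and al g+ c (34 + 44 = 78) plus the double crossovers (4).
RF(g–c) = (78 + 4) / 1200 = 82/1200 = 0.0683 → 6.8 cM.

6.8 cM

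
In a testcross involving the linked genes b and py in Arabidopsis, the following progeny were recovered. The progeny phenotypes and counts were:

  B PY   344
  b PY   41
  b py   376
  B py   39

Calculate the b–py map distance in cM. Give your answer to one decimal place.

10.0 cM

The two most frequent classes, B PY (344) and b py (376), are the parental types, so the F1 was B PY / b py.
The recombinant classes are B py and b PY: 39 + 41 = 80.
Recombination frequency = 80/800 = 0.1000 ≈ 10.0%, i.e. 10.0 cM.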